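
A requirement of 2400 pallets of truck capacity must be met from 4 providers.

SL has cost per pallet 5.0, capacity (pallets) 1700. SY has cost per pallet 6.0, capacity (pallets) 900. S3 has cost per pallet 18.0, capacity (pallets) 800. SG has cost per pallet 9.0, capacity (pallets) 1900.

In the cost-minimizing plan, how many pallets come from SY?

700

Cheapest first:
SL at 5.0: take all 1700 pallets — 700 still needed.
SY at 6.0: take 700 of its 900 — requirement met.
SG, S3: unused.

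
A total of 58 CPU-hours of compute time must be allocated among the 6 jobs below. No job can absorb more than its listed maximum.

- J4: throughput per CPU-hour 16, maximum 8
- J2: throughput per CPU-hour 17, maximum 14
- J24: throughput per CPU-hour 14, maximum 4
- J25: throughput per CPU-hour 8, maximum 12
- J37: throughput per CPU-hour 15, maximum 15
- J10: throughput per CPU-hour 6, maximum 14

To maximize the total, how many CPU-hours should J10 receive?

5

Rank by throughput per CPU-hour: J2 17 > J4 16 > J37 15 > J24 14 > J25 8 > J10 6.
J2: +14 to 14 (cap) ; 44 left.
J4: +8 to 8 (cap) ; 36 left.
J37: +15 to 15 (cap) ; 21 left.
Give J24 4 to hit its cap of 4 ; 17 left.
J25: +12 to 12 (cap) ; 5 left.
J10: +5 (room for 14) → 5. Pool exhausted.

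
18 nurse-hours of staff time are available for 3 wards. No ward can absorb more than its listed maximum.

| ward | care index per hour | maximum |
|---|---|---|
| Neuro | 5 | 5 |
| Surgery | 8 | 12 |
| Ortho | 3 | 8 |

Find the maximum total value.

124

Rank by care index per hour: Surgery 8 > Neuro 5 > Ortho 3.
Surgery: +12 to 12 (cap) → 6 left.
Give Neuro 5 to hit its cap of 5 → 1 left.
Ortho: +1 (room for 8) → 1. Pool exhausted.
Total = 5×5 + 8×12 + 3×1 = 124.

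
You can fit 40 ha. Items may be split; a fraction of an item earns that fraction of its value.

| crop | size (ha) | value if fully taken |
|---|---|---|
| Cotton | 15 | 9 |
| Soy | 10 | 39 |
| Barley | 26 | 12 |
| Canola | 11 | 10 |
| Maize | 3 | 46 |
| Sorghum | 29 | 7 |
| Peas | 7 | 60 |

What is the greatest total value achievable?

Sort by value density: Maize 46/3≈15.3, Peas 60/7≈8.57, Soy 39/10≈3.9, Canola 10/11≈0.909, Cotton 9/15≈0.6, Barley 12/26≈0.462, Sorghum 7/29≈0.241.
Maize: take in full, 3 ha for value 46 → 37 left.
All 7 ha of Peas fit (value 60) → 30 remain.
All 10 ha of Soy fit (value 39) → 20 remain.
Canola: take in full, 11 ha for value 10 → 9 left.
Fill the last 9 ha with part of Cotton: 9/15 of it earns 5.4.
Total value = 160.4.

160.4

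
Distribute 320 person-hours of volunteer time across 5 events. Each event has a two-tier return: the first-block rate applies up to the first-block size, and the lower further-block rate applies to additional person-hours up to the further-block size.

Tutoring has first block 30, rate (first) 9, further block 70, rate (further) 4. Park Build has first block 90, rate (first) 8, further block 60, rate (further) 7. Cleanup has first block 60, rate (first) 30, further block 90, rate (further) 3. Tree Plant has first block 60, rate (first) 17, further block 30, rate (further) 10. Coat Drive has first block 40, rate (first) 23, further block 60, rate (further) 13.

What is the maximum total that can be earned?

Treat each block as its own option and order by rate: Cleanup/first 30 > Coat Drive/first 23 > Tree Plant/first 17 > Coat Drive/second 13 > Tree Plant/second 10 > Tutoring/first 9 > Park Build/first 8 > Park Build/second 7 > Tutoring/second 4 > Cleanup/second 3.
Cleanup/first (30): +60 → 260 left.
Fill Coat Drive first block (40 at 23) → 220 left.
Fill Tree Plant first block (60 at 17) → 160 left.
Coat Drive second at 13: fill all 60 → 100 left.
Tree Plant/second (10): +30 → 70 left.
Tutoring first at 9: fill all 30 → 40 left.
40 remain; put them into Park Build first at 8.
Total = 30×60 + 23×40 + 17×60 + 13×60 + 10×30 + 9×30 + 8×40 = 5410.

5410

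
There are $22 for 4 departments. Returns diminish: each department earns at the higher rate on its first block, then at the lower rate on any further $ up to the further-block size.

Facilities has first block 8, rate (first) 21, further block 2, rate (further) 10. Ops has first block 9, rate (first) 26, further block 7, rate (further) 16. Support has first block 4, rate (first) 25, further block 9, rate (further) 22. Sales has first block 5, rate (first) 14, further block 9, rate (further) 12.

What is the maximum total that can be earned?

532

Treat each block as its own option and order by rate: Ops/T1 26 > Support/T1 25 > Support/T2 22 > Facilities/T1 21 > Ops/T2 16 > Sales/T1 14 > Sales/T2 12 > Facilities/T2 10.
Ops/T1 (26): +9 → 13 left.
Fill Support T1 block (4 at 25) → 9 left.
Support/T2 (22): +9 → 0 left.
Total = 26×9 + 25×4 + 22×9 = 532.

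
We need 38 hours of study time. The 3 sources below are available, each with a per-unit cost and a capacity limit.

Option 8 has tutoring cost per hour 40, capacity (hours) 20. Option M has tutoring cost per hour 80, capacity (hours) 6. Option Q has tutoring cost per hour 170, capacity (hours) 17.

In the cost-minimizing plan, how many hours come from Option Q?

12

Cheapest first:
Option 8 at 40: take all 20 hours → 18 still needed.
Option M (80): use full 6 → 12 hours to go.
Option Q at 170: take 12 of its 17 → requirement met.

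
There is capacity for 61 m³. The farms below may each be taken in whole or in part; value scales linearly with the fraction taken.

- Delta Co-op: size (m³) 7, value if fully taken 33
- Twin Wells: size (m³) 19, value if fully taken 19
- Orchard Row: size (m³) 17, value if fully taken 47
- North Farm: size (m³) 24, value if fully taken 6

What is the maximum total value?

Rank by value-to-size ratio: Delta Co-op 33/7≈4.71, Orchard Row 47/17≈2.76, Twin Wells 19/19≈1, North Farm 6/24≈0.25.
All 7 m³ of Delta Co-op fit (value 33) → 54 remain.
All 17 m³ of Orchard Row fit (value 47) → 37 remain.
Twin Wells: take in full, 19 m³ for value 19 → 18 left.
Only 18 m³ remain; take 18/24 of North Farm for value 6×18/24 = 4.5.
Total value = 103.5.

103.5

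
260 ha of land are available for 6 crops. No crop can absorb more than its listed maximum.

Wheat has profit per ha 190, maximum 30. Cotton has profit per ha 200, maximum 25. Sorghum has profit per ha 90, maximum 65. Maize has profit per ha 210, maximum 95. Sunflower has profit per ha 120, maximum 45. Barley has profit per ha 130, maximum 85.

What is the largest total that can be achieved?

44700

Highest profit per ha first: Maize 210 > Cotton 200 > Wheat 190 > Barley 130 > Sunflower 120 > Sorghum 90.
Maize takes 95 to reach its cap of 95 ; 165 left.
Cotton: +25 to 25 (cap) ; 140 left.
Wheat takes 30 to reach its cap of 30 ; 110 left.
Barley: +85 to 85 (cap) ; 25 left.
Only 25 left; Sunflower takes them to reach 25.
Total = 190×30 + 200×25 + 210×95 + 120×25 + 130×85 = 44700.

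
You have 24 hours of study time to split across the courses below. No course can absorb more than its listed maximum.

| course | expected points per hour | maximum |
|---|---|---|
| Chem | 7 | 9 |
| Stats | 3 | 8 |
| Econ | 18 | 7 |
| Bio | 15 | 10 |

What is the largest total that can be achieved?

Highest expected points per hour first: Econ 18 > Bio 15 > Chem 7 > Stats 3.
Econ: +7 to 7 (cap) — 17 left.
Give Bio 10 to hit its cap of 10 — 7 left.
Chem has room for 9 but only 7 remain, so it gets 7.
Total = 7×7 + 18×7 + 15×10 = 325.

325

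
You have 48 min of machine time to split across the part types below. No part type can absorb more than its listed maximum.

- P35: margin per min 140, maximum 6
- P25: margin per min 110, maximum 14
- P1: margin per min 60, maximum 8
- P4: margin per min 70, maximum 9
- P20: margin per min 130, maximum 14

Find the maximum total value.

Order the part types by margin per min: P35 140 > P20 130 > P25 110 > P4 70 > P1 60.
P35: +6 to 6 (cap) — 42 left.
Give P20 14 to hit its cap of 14 — 28 left.
P25: +14 to 14 (cap) — 14 left.
P4: +9 to 9 (cap) — 5 left.
P1: +5 (room for 8) → 5. Pool exhausted.
Total = 140×6 + 110×14 + 60×5 + 70×9 + 130×14 = 5130.

5130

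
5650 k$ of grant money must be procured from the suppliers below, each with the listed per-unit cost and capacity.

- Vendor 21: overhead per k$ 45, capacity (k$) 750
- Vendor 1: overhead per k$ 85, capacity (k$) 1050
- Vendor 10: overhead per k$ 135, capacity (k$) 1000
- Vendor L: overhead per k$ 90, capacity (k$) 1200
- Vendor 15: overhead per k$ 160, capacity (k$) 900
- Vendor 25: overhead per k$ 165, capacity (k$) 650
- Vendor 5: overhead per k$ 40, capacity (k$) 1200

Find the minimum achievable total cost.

486000

Fill from the cheapest supplier first.
Vendor 5 at 40: take all 1200 k$ — 4450 still needed.
Take 750 from Vendor 21 at 45 — need 3700 more.
Vendor 1 at 85: take all 1050 k$ — 2650 still needed.
Take 1200 from Vendor L at 90 — need 1450 more.
Vendor 10 (135): use full 1000 — 450 k$ to go.
Vendor 15 at 160: take 450 of its 900 — requirement met.
Vendor 25: unused.
Cost = 1200×40 + 750×45 + 1050×85 + 1200×90 + 1000×135 + 450×160 = 486000.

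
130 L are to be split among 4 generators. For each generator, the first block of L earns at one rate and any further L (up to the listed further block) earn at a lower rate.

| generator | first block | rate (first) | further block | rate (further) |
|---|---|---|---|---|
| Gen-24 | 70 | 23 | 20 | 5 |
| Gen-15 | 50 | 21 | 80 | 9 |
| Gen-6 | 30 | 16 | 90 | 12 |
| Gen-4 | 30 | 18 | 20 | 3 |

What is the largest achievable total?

Order all 8 blocks by rate: Gen-24/first 23 > Gen-15/first 21 > Gen-4/first 18 > Gen-6/first 16 > Gen-6/second 12 > Gen-15/second 9 > Gen-24/second 5 > Gen-4/second 3.
Gen-24 first at 23: fill all 70 ; 60 left.
Gen-15 first at 21: fill all 50 ; 10 left.
Gen-4/first: +10 of 30 at 18; pool empty.
Total = 23×70 + 21×50 + 18×10 = 2840.

2840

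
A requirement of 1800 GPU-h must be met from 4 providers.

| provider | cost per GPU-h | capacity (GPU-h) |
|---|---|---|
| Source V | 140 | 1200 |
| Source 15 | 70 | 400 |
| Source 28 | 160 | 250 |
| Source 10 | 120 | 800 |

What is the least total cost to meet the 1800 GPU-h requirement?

Cheapest first:
Take 400 from Source 15 at 70 ; need 1400 more.
Source 10 (120): use full 800 ; 600 GPU-h to go.
Source V at 140: take 600 of its 1200 ; requirement met.
Source 28: unused.
Cost = 400×70 + 800×120 + 600×140 = 208000.

208000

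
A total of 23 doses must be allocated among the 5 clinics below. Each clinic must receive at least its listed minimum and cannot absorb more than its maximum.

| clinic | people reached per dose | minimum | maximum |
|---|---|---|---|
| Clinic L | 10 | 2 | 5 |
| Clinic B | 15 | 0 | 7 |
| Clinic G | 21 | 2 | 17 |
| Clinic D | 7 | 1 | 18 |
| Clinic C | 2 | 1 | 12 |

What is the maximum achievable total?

416

Meeting every minimum uses 2+0+2+1+1 = 6 doses, leaving 17.
Highest people reached per dose first: Clinic G 21 > Clinic B 15 > Clinic L 10 > Clinic D 7 > Clinic C 2.
Clinic G takes 15 more to reach its cap of 17 — 2 left.
Only 2 left; Clinic B takes them to reach 2.
Total = 10×2 + 15×2 + 21×17 + 7×1 + 2×1 = 416.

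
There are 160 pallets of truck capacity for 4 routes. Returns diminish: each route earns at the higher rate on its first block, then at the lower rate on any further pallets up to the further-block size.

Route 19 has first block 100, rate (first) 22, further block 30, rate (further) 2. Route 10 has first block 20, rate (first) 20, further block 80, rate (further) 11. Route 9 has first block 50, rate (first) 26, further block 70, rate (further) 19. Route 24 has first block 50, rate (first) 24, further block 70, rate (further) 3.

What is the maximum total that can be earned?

3820

Treat each block as its own option and order by rate: Route 9/T1 26 > Route 24/T1 24 > Route 19/T1 22 > Route 10/T1 20 > Route 9/T2 19 > Route 10/T2 11 > Route 24/T2 3 > Route 19/T2 2.
Route 9/T1 (26): +50 — 110 left.
Fill Route 24 T1 block (50 at 24) — 60 left.
Route 19/T1: +60 of 100 at 22; pool empty.
Total = 26×50 + 24×50 + 22×60 = 3820.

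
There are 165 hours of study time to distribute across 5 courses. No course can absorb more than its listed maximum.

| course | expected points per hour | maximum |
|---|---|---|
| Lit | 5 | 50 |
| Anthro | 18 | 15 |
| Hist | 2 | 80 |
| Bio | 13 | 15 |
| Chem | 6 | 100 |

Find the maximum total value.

1240

Highest expected points per hour first: Anthro 18 > Bio 13 > Chem 6 > Lit 5 > Hist 2.
Anthro takes 15 to reach its cap of 15 ; 150 left.
Give Bio 15 to hit its cap of 15 ; 135 left.
Chem takes 100 to reach its cap of 100 ; 35 left.
Lit: +35 (room for 50) → 35. Pool exhausted.
Total = 5×35 + 18×15 + 13×15 + 6×100 = 1240.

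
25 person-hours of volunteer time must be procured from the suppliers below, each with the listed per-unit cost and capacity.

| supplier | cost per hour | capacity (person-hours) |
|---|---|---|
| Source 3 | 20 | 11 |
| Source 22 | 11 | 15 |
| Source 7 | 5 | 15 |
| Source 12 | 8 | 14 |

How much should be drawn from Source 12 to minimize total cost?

10

Fill from the cheapest supplier first.
Take 15 from Source 7 at 5 → need 10 more.
Take 10 from Source 12 at 8 to finish.
Source 22, Source 3: unused.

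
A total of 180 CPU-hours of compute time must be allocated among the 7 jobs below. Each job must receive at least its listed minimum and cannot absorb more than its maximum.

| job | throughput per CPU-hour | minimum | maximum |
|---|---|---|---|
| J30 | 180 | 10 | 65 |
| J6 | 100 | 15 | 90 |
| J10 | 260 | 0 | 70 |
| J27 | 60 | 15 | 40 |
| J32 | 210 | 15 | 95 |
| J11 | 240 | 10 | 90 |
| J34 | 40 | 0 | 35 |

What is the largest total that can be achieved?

38750

Meeting every minimum uses 10+15+0+15+15+10+0 = 65 CPU-hours, leaving 115.
Rank by throughput per CPU-hour: J10 260 > J11 240 > J32 210 > J30 180 > J6 100 > J27 60 > J34 40.
J10 takes 70 more to reach its cap of 70 → 45 left.
Only 45 left; J11 takes them to reach 55.
Total = 180×10 + 100×15 + 260×70 + 60×15 + 210×15 + 240×55 = 38750.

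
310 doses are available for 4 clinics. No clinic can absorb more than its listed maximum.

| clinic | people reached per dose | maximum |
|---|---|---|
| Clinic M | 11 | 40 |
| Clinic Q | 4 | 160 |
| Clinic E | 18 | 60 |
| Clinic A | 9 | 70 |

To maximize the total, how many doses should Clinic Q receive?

Rank by people reached per dose: Clinic E 18 > Clinic M 11 > Clinic A 9 > Clinic Q 4.
Clinic E takes 60 to reach its cap of 60 ; 250 left.
Give Clinic M 40 to hit its cap of 40 ; 210 left.
Clinic A: +70 to 70 (cap) ; 140 left.
Clinic Q: +140 (room for 160) → 140. Pool exhausted.

140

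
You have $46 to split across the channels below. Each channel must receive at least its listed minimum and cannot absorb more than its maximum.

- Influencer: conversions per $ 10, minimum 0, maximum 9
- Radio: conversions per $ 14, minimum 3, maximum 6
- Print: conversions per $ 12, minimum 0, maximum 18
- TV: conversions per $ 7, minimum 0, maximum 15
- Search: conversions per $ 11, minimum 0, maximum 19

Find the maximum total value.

Meeting every minimum uses 0+3+0+0+0 = 3 $, leaving 43.
Order the channels by conversions per $: Radio 14 > Print 12 > Search 11 > Influencer 10 > TV 7.
Radio takes 3 more to reach its cap of 6 ; 40 left.
Print: +18 to 18 (cap) ; 22 left.
Search: +19 to 19 (cap) ; 3 left.
Influencer has room for 9 more but only 3 remain, so it gets 3.
Total = 10×3 + 14×6 + 12×18 + 11×19 = 539.

539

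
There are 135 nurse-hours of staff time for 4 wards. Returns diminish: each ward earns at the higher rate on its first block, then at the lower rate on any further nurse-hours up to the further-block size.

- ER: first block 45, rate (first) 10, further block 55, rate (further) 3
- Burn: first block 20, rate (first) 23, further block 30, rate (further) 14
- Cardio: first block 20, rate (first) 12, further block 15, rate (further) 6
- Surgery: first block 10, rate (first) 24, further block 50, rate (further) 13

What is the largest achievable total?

Rank every tier by rate: Surgery/T1 24 > Burn/T1 23 > Burn/T2 14 > Surgery/T2 13 > Cardio/T1 12 > ER/T1 10 > Cardio/T2 6 > ER/T2 3.
Surgery/T1 (24): +10 → 125 left.
Burn T1 at 23: fill all 20 → 105 left.
Burn T2 at 14: fill all 30 → 75 left.
Fill Surgery T2 block (50 at 13) → 25 left.
Cardio T1 at 12: fill all 20 → 5 left.
ER/T1: +5 of 45 at 10; pool empty.
Total = 24×10 + 23×20 + 14×30 + 13×50 + 12×20 + 10×5 = 2060.

2060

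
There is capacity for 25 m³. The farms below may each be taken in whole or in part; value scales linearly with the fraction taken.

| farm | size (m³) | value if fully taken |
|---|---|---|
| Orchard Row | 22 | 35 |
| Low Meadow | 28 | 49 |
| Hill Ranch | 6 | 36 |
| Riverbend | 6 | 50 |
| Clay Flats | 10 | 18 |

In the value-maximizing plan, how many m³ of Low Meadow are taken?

3

Rank by value-to-size ratio: Riverbend 50/6≈8.33, Hill Ranch 36/6≈6, Clay Flats 18/10≈1.8, Low Meadow 49/28≈1.75, Orchard Row 35/22≈1.59.
Riverbend: take in full, 6 m³ for value 50 ; 19 left.
Hill Ranch: take in full, 6 m³ for value 36 ; 13 left.
Clay Flats: take in full, 10 m³ for value 18 ; 3 left.
Fill the last 3 m³ with part of Low Meadow: 3/28 of it earns 5.25.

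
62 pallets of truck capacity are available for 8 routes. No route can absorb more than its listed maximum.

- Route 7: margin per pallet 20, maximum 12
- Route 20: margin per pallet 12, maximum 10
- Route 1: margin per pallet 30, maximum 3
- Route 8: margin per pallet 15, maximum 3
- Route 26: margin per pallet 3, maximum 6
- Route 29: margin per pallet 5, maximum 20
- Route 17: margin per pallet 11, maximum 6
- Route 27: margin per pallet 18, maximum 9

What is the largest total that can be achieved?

Highest margin per pallet first: Route 1 30 > Route 7 20 > Route 27 18 > Route 8 15 > Route 20 12 > Route 17 11 > Route 29 5 > Route 26 3.
Give Route 1 3 to hit its cap of 3 ; 59 left.
Give Route 7 12 to hit its cap of 12 ; 47 left.
Route 27: +9 to 9 (cap) ; 38 left.
Route 8: +3 to 3 (cap) ; 35 left.
Route 20 takes 10 to reach its cap of 10 ; 25 left.
Route 17 takes 6 to reach its cap of 6 ; 19 left.
Route 29 has room for 20 but only 19 remain, so it gets 19.
Total = 20×12 + 12×10 + 30×3 + 15×3 + 5×19 + 11×6 + 18×9 = 818.

818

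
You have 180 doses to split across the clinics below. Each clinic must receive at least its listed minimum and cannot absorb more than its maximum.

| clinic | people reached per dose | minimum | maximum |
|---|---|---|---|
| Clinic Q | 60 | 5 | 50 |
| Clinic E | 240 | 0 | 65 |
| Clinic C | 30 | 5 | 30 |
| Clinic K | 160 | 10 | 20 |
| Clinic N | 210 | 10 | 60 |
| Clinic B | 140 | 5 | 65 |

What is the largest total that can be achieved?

35350

Meeting every minimum uses 5+0+5+10+10+5 = 35 doses, leaving 145.
Order the clinics by people reached per dose: Clinic E 240 > Clinic N 210 > Clinic K 160 > Clinic B 140 > Clinic Q 60 > Clinic C 30.
Clinic E takes 65 more to reach its cap of 65 ; 80 left.
Give Clinic N 50 more to hit its cap of 60 ; 30 left.
Clinic K: +10 to 20 (cap) ; 20 left.
Only 20 left; Clinic B takes them to reach 25.
Total = 60×5 + 240×65 + 30×5 + 160×20 + 210×60 + 140×25 = 35350.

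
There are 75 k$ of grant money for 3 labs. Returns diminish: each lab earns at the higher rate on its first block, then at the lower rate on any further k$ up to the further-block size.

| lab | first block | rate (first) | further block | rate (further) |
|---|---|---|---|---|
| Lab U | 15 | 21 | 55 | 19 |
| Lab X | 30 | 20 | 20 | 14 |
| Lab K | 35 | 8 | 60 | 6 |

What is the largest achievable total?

Order all 6 blocks by rate: Lab U/T1 21 > Lab X/T1 20 > Lab U/T2 19 > Lab X/T2 14 > Lab K/T1 8 > Lab K/T2 6.
Lab U T1 at 21: fill all 15 ; 60 left.
Lab X/T1 (20): +30 ; 30 left.
Lab U/T2: +30 of 55 at 19; pool empty.
Total = 21×15 + 20×30 + 19×30 = 1485.

1485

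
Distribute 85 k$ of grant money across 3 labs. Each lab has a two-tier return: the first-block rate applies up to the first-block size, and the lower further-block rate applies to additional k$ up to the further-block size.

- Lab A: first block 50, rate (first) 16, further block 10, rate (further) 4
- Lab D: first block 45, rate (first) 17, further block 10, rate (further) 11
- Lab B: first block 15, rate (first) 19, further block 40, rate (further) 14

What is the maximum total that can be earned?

Rank every tier by rate: Lab B/first 19 > Lab D/first 17 > Lab A/first 16 > Lab B/second 14 > Lab D/second 11 > Lab A/second 4.
Lab B first at 19: fill all 15 — 70 left.
Lab D first at 17: fill all 45 — 25 left.
25 remain; put them into Lab A first at 16.
Total = 19×15 + 17×45 + 16×25 = 1450.

1450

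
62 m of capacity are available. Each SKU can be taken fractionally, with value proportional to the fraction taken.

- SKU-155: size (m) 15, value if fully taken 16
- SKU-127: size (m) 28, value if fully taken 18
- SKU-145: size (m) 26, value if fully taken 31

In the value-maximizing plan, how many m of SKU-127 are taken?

Best value per unit of size first: SKU-145 31/26≈1.19, SKU-155 16/15≈1.07, SKU-127 18/28≈0.643.
All 26 m of SKU-145 fit (value 31) ; 36 remain.
SKU-155: take in full, 15 m for value 16 ; 21 left.
Fill the last 21 m with part of SKU-127: 21/28 of it earns 13.5.

21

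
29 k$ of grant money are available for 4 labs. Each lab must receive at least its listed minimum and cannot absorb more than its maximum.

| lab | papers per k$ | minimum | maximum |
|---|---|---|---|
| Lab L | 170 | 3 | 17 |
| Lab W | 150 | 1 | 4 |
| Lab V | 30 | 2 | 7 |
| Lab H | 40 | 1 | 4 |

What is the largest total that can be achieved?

Meeting every minimum uses 3+1+2+1 = 7 k$, leaving 22.
Highest papers per k$ first: Lab L 170 > Lab W 150 > Lab H 40 > Lab V 30.
Lab L takes 14 more to reach its cap of 17 — 8 left.
Lab W: +3 to 4 (cap) — 5 left.
Give Lab H 3 more to hit its cap of 4 — 2 left.
Lab V: +2 (room for 5) → 4. Pool exhausted.
Total = 170×17 + 150×4 + 30×4 + 40×4 = 3770.

3770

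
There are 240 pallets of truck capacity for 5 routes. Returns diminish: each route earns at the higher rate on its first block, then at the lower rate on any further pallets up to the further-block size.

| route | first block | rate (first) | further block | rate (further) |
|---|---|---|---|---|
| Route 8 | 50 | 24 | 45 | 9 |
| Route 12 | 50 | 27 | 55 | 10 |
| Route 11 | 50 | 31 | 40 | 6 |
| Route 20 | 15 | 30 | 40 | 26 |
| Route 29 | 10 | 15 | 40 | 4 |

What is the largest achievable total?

Treat each block as its own option and order by rate: Route 11/T1 31 > Route 20/T1 30 > Route 12/T1 27 > Route 20/T2 26 > Route 8/T1 24 > Route 29/T1 15 > Route 12/T2 10 > Route 8/T2 9 > Route 11/T2 6 > Route 29/T2 4.
Fill Route 11 T1 block (50 at 31) ; 190 left.
Route 20 T1 at 30: fill all 15 ; 175 left.
Fill Route 12 T1 block (50 at 27) ; 125 left.
Route 20 T2 at 26: fill all 40 ; 85 left.
Fill Route 8 T1 block (50 at 24) ; 35 left.
Route 29/T1 (15): +10 ; 25 left.
25 remain; put them into Route 12 T2 at 10.
Total = 31×50 + 30×15 + 27×50 + 26×40 + 24×50 + 15×10 + 10×25 = 5990.

5990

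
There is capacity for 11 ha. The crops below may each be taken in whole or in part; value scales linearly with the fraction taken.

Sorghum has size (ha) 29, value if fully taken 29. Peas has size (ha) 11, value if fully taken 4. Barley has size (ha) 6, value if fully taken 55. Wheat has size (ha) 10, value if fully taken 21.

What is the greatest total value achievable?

Rank by value-to-size ratio: Barley 55/6≈9.17, Wheat 21/10≈2.1, Sorghum 29/29≈1, Peas 4/11≈0.364.
All 6 ha of Barley fit (value 55) → 5 remain.
Fill the last 5 ha with part of Wheat: 5/10 of it earns 10.5.
Total value = 65.5.

65.5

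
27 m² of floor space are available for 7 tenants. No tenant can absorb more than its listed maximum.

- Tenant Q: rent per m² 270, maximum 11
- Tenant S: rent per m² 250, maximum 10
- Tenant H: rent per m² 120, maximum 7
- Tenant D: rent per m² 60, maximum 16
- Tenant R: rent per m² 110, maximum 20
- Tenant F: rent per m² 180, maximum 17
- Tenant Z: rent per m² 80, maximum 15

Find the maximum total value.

Order the tenants by rent per m²: Tenant Q 270 > Tenant S 250 > Tenant F 180 > Tenant H 120 > Tenant R 110 > Tenant Z 80 > Tenant D 60.
Tenant Q takes 11 to reach its cap of 11 → 16 left.
Tenant S takes 10 to reach its cap of 10 → 6 left.
Only 6 left; Tenant F takes them to reach 6.
Total = 270×11 + 250×10 + 180×6 = 6550.

6550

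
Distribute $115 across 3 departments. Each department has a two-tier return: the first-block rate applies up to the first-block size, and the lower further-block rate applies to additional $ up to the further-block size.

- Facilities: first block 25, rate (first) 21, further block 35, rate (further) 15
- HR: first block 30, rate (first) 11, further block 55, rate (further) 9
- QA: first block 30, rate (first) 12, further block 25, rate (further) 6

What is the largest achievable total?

1685

Treat each block as its own option and order by rate: Facilities/T1 21 > Facilities/T2 15 > QA/T1 12 > HR/T1 11 > HR/T2 9 > QA/T2 6.
Facilities T1 at 21: fill all 25 ; 90 left.
Facilities T2 at 15: fill all 35 ; 55 left.
Fill QA T1 block (30 at 12) ; 25 left.
HR T1 at 11: only 25 left, fill 25.
Total = 21×25 + 15×35 + 12×30 + 11×25 = 1685.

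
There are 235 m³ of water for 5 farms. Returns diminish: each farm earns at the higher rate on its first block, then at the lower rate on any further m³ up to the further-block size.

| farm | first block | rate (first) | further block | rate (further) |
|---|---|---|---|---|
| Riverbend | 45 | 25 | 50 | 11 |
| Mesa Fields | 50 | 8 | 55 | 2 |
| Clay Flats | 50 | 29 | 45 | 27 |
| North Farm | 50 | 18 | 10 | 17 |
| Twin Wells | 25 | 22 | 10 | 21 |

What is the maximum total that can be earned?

Rank every tier by rate: Clay Flats/first 29 > Clay Flats/second 27 > Riverbend/first 25 > Twin Wells/first 22 > Twin Wells/second 21 > North Farm/first 18 > North Farm/second 17 > Riverbend/second 11 > Mesa Fields/first 8 > Mesa Fields/second 2.
Fill Clay Flats first block (50 at 29) — 185 left.
Clay Flats/second (27): +45 — 140 left.
Fill Riverbend first block (45 at 25) — 95 left.
Twin Wells/first (22): +25 — 70 left.
Twin Wells second at 21: fill all 10 — 60 left.
North Farm first at 18: fill all 50 — 10 left.
Fill North Farm second block (10 at 17) — 0 left.
Total = 29×50 + 27×45 + 25×45 + 22×25 + 21×10 + 18×50 + 17×10 = 5620.

5620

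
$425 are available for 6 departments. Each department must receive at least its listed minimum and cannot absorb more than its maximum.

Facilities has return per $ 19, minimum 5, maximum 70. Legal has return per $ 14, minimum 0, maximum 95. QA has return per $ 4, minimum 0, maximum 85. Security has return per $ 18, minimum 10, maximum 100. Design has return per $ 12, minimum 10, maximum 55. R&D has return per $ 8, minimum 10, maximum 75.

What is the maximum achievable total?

5840

Meeting every minimum uses 5+0+0+10+10+10 = 35 $, leaving 390.
Order the departments by return per $: Facilities 19 > Security 18 > Legal 14 > Design 12 > R&D 8 > QA 4.
Facilities takes 65 more to reach its cap of 70 — 325 left.
Give Security 90 more to hit its cap of 100 — 235 left.
Legal takes 95 more to reach its cap of 95 — 140 left.
Design takes 45 more to reach its cap of 55 — 95 left.
Give R&D 65 more to hit its cap of 75 — 30 left.
QA has room for 85 more but only 30 remain, so it gets 30.
Total = 19×70 + 14×95 + 4×30 + 18×100 + 12×55 + 8×75 = 5840.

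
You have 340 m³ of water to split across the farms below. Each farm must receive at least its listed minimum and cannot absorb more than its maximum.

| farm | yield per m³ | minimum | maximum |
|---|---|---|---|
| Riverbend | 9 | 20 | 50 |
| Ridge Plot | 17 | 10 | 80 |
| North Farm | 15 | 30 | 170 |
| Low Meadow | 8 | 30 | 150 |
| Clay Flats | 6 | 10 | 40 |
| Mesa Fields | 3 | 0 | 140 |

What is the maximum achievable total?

Meeting every minimum uses 20+10+30+30+10+0 = 100 m³, leaving 240.
Highest yield per m³ first: Ridge Plot 17 > North Farm 15 > Riverbend 9 > Low Meadow 8 > Clay Flats 6 > Mesa Fields 3.
Give Ridge Plot 70 more to hit its cap of 80 → 170 left.
North Farm: +140 to 170 (cap) → 30 left.
Give Riverbend 30 more to hit its cap of 50 → 0 left.
Total = 9×50 + 17×80 + 15×170 + 8×30 + 6×10 = 4660.

4660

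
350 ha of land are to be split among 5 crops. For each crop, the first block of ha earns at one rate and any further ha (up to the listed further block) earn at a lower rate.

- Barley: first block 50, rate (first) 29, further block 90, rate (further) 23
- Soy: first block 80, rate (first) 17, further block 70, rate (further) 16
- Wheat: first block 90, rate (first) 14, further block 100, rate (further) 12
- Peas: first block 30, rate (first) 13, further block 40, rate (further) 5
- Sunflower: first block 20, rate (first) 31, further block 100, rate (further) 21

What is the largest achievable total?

7760

Treat each block as its own option and order by rate: Sunflower/tier1 31 > Barley/tier1 29 > Barley/tier2 23 > Sunflower/tier2 21 > Soy/tier1 17 > Soy/tier2 16 > Wheat/tier1 14 > Peas/tier1 13 > Wheat/tier2 12 > Peas/tier2 5.
Sunflower/tier1 (31): +20 ; 330 left.
Barley tier1 at 29: fill all 50 ; 280 left.
Barley tier2 at 23: fill all 90 ; 190 left.
Fill Sunflower tier2 block (100 at 21) ; 90 left.
Soy/tier1 (17): +80 ; 10 left.
Soy/tier2: +10 of 70 at 16; pool empty.
Total = 31×20 + 29×50 + 23×90 + 21×100 + 17×80 + 16×10 = 7760.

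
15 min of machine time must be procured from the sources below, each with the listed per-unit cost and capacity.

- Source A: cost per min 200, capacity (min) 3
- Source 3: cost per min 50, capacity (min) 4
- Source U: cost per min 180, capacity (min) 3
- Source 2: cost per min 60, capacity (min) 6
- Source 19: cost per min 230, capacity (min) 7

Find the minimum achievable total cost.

Use sources in increasing cost order.
Take 4 from Source 3 at 50 — need 11 more.
Source 2 (60): use full 6 — 5 min to go.
Source U (180): use full 3 — 2 min to go.
Take 2 from Source A at 200 to finish.
Source 19: unused.
Cost = 4×50 + 6×60 + 3×180 + 2×200 = 1500.

1500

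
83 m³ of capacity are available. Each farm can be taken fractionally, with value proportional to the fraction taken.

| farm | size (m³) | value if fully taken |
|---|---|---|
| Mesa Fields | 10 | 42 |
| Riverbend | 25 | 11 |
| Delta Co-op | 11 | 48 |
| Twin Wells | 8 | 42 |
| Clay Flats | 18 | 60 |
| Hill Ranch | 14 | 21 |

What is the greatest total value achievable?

Sort by value density: Twin Wells 42/8≈5.25, Delta Co-op 48/11≈4.36, Mesa Fields 42/10≈4.2, Clay Flats 60/18≈3.33, Hill Ranch 21/14≈1.5, Riverbend 11/25≈0.44.
Take all of Twin Wells (8 m³, value 42) ; 75 m³ left.
Delta Co-op: take in full, 11 m³ for value 48 ; 64 left.
Mesa Fields: take in full, 10 m³ for value 42 ; 54 left.
Take all of Clay Flats (18 m³, value 60) ; 36 m³ left.
All 14 m³ of Hill Ranch fit (value 21) ; 22 remain.
Only 22 m³ remain; take 22/25 of Riverbend for value 11×22/25 = 9.68.
Total value = 222.68.

222.68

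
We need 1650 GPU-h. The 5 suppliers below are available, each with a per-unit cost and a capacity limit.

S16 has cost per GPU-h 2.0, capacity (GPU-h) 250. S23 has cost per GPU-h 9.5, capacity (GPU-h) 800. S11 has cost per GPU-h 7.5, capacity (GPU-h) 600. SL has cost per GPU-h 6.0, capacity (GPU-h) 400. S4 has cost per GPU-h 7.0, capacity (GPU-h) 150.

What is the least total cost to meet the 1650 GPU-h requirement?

10825

Cheapest first:
Take 250 from S16 at 2.0 ; need 1400 more.
SL (6.0): use full 400 ; 1000 GPU-h to go.
S4 at 7.0: take all 150 GPU-h ; 850 still needed.
Take 600 from S11 at 7.5 ; need 250 more.
S23 (9.5): take the remaining 250 ; done.
Cost = 250×2.0 + 400×6.0 + 150×7.0 + 600×7.5 + 250×9.5 = 10825.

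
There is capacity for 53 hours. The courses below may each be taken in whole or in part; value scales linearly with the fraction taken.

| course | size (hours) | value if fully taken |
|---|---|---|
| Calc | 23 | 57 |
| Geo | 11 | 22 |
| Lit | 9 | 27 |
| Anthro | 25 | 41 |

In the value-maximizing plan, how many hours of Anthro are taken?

Rank by value-to-size ratio: Lit 27/9≈3, Calc 57/23≈2.48, Geo 22/11≈2, Anthro 41/25≈1.64.
Lit: take in full, 9 hours for value 27 — 44 left.
Calc: take in full, 23 hours for value 57 — 21 left.
All 11 hours of Geo fit (value 22) — 10 remain.
Only 10 hours remain; take 10/25 of Anthro for value 41×10/25 = 16.4.

10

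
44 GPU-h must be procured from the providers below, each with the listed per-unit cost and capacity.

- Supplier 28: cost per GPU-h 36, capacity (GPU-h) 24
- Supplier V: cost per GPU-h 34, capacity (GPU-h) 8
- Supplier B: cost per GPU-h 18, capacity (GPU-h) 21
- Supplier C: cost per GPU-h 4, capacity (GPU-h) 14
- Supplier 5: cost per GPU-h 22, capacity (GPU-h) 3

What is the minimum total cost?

704

Use providers in increasing cost order.
Supplier C at 4: take all 14 GPU-h — 30 still needed.
Take 21 from Supplier B at 18 — need 9 more.
Take 3 from Supplier 5 at 22 — need 6 more.
Supplier V (34): take the remaining 6 — done.
Supplier 28: unused.
Cost = 14×4 + 21×18 + 3×22 + 6×34 = 704.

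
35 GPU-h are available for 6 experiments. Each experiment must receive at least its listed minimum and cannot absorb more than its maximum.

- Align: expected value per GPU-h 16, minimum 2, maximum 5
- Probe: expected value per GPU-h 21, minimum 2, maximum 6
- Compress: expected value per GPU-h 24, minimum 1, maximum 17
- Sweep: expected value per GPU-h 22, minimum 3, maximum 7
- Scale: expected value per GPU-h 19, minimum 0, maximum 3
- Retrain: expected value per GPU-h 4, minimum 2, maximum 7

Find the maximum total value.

747

Meeting every minimum uses 2+2+1+3+0+2 = 10 GPU-h, leaving 25.
Order the experiments by expected value per GPU-h: Compress 24 > Sweep 22 > Probe 21 > Scale 19 > Align 16 > Retrain 4.
Compress takes 16 more to reach its cap of 17 — 9 left.
Sweep: +4 to 7 (cap) — 5 left.
Probe: +4 to 6 (cap) — 1 left.
Scale has room for 3 more but only 1 remain, so it gets 1.
Total = 16×2 + 21×6 + 24×17 + 22×7 + 19×1 + 4×2 = 747.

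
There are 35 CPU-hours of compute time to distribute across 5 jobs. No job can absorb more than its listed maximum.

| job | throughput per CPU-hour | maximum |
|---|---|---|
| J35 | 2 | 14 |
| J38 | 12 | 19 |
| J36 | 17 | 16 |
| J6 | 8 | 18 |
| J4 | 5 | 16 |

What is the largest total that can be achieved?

500

Rank by throughput per CPU-hour: J36 17 > J38 12 > J6 8 > J4 5 > J35 2.
J36: +16 to 16 (cap) → 19 left.
J38 takes 19 to reach its cap of 19 → 0 left.
Total = 12×19 + 17×16 = 500.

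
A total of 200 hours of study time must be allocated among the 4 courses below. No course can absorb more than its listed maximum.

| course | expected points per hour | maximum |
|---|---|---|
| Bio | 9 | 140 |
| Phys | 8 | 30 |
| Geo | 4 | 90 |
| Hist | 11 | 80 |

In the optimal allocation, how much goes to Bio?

120

Rank by expected points per hour: Hist 11 > Bio 9 > Phys 8 > Geo 4.
Give Hist 80 to hit its cap of 80 ; 120 left.
Bio: +120 (room for 140) → 120. Pool exhausted.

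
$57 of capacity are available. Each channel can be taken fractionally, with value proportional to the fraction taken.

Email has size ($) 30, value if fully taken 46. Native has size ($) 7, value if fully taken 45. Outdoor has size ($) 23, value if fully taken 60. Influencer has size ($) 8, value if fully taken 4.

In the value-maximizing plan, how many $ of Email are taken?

27

Rank by value-to-size ratio: Native 45/7≈6.43, Outdoor 60/23≈2.61, Email 46/30≈1.53, Influencer 4/8≈0.5.
Take all of Native (7 $, value 45) ; 50 $ left.
All 23 $ of Outdoor fit (value 60) ; 27 remain.
Only 27 $ remain; take 27/30 of Email for value 46×27/30 = 41.4.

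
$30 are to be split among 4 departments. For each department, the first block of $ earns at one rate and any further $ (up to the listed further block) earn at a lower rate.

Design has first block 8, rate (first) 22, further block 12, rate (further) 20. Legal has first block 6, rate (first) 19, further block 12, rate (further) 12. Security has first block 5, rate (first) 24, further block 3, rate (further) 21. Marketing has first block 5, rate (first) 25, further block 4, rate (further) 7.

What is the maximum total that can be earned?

664

Treat each block as its own option and order by rate: Marketing/first 25 > Security/first 24 > Design/first 22 > Security/second 21 > Design/second 20 > Legal/first 19 > Legal/second 12 > Marketing/second 7.
Marketing/first (25): +5 → 25 left.
Security/first (24): +5 → 20 left.
Design first at 22: fill all 8 → 12 left.
Security/second (21): +3 → 9 left.
Design/second: +9 of 12 at 20; pool empty.
Total = 25×5 + 24×5 + 22×8 + 21×3 + 20×9 = 664.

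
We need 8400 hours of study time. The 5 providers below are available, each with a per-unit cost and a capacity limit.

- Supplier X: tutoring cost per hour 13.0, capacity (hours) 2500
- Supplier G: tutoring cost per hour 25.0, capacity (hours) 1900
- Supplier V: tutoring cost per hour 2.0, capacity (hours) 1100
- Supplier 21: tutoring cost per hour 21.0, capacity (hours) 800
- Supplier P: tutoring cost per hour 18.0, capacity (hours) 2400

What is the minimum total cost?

134700

Fill from the cheapest provider first.
Supplier V (2.0): use full 1100 → 7300 hours to go.
Supplier X (13.0): use full 2500 → 4800 hours to go.
Supplier P (18.0): use full 2400 → 2400 hours to go.
Supplier 21 at 21.0: take all 800 hours → 1600 still needed.
Supplier G (25.0): take the remaining 1600 → done.
Cost = 1100×2.0 + 2500×13.0 + 2400×18.0 + 800×21.0 + 1600×25.0 = 134700.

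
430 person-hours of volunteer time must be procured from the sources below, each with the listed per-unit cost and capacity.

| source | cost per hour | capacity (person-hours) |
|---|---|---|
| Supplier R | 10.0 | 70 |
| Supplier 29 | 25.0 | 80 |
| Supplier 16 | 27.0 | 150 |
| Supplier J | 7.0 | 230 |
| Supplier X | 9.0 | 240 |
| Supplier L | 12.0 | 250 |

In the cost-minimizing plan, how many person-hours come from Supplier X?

Cheapest first:
Supplier J (7.0): use full 230 — 200 person-hours to go.
Take 200 from Supplier X at 9.0 to finish.
Supplier R, Supplier L, Supplier 29, Supplier 16: unused.

200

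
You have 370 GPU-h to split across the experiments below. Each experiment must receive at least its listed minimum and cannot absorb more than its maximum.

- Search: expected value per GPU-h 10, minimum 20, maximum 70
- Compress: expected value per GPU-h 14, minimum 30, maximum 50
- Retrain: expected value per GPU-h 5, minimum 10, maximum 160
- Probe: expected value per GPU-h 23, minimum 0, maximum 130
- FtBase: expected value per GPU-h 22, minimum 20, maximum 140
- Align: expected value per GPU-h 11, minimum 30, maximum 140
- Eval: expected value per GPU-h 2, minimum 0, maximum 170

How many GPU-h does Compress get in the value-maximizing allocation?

40

Meeting every minimum uses 20+30+10+0+20+30+0 = 110 GPU-h, leaving 260.
Highest expected value per GPU-h first: Probe 23 > FtBase 22 > Compress 14 > Align 11 > Search 10 > Retrain 5 > Eval 2.
Give Probe 130 more to hit its cap of 130 → 130 left.
Give FtBase 120 more to hit its cap of 140 → 10 left.
Only 10 left; Compress takes them to reach 40.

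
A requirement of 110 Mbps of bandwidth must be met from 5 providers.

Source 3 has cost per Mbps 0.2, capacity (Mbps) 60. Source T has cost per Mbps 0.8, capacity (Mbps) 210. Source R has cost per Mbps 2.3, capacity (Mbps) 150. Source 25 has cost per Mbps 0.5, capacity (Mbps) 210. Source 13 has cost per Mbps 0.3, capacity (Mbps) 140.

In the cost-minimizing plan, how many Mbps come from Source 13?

50

Use providers in increasing cost order.
Source 3 (0.2): use full 60 ; 50 Mbps to go.
Source 13 at 0.3: take 50 of its 140 ; requirement met.
Source 25, Source T, Source R: unused.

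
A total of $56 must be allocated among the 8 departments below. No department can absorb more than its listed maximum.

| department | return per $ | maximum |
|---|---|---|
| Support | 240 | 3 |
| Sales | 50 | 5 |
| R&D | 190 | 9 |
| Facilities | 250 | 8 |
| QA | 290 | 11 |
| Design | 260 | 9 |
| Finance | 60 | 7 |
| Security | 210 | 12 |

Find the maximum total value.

Highest return per $ first: QA 290 > Design 260 > Facilities 250 > Support 240 > Security 210 > R&D 190 > Finance 60 > Sales 50.
QA takes 11 to reach its cap of 11 — 45 left.
Give Design 9 to hit its cap of 9 — 36 left.
Facilities takes 8 to reach its cap of 8 — 28 left.
Give Support 3 to hit its cap of 3 — 25 left.
Security: +12 to 12 (cap) — 13 left.
R&D: +9 to 9 (cap) — 4 left.
Finance: +4 (room for 7) → 4. Pool exhausted.
Total = 240×3 + 190×9 + 250×8 + 290×11 + 260×9 + 60×4 + 210×12 = 12720.

12720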